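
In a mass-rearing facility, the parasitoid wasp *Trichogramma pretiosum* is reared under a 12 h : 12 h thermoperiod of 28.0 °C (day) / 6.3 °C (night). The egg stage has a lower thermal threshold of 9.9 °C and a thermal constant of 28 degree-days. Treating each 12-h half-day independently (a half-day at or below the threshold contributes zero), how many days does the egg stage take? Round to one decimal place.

3.1 days

Day half: max(0, 28.0 − 9.9) × 0.5 = 18.1 × 0.5 = 9.05 DD.
Night half: max(0, 6.3 − 9.9) × 0.5 = 0.0 × 0.5 = 0.00 DD.
Per 24 h: 9.05 DD/day.
Duration = 28 / 9.05 = 3.094 ≈ 3.1 days.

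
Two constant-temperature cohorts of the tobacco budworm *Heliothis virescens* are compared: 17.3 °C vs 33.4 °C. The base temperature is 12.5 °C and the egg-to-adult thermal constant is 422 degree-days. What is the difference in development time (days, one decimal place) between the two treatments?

67.7 days

At 17.3 °C: 422 / (17.3 − 12.5) = 422 / 4.8 = 87.917 d.
At 33.4 °C: 422 / (33.4 − 12.5) = 422 / 20.9 = 20.191 d.
Difference = |87.917 − 20.191| = 67.725 ≈ 67.7 days.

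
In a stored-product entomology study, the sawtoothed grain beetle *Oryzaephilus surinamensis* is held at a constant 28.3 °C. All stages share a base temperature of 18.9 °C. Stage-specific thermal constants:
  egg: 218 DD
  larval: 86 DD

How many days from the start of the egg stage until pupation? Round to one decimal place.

Daily accumulation at 28.3 °C = 28.3 − 18.9 = 9.4 DD/day.
Total K = 218 + 86 = 304 DD.
Total duration = 304 / 9.4 = 32.340 ≈ 32.3 days.

32.3 days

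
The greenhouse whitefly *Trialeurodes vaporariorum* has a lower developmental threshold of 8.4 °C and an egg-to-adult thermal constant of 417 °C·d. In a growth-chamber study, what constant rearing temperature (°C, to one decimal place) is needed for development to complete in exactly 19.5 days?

Required daily accumulation = 417 / 19.5 = 21.385 DD/day.
T = T_base + 21.385 = 8.4 + 21.385 = 29.785 ≈ 29.8 °C.

29.8 °C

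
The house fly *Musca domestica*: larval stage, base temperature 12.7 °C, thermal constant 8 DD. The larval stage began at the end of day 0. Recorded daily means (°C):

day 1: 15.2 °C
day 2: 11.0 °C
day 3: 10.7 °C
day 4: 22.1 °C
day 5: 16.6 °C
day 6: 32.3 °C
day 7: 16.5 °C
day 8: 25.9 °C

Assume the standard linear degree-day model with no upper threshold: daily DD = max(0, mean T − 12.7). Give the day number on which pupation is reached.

Daily DD above 12.7 °C: 2.5, 0.0, 0.0, 9.4, 3.9, 19.6, 3.8, 13.2.
Cumulative: 2.5, 2.5, 2.5, 11.9, 15.8, 35.4, 39.2, 52.4.
The total first reaches 8 DD on day 4.

day 4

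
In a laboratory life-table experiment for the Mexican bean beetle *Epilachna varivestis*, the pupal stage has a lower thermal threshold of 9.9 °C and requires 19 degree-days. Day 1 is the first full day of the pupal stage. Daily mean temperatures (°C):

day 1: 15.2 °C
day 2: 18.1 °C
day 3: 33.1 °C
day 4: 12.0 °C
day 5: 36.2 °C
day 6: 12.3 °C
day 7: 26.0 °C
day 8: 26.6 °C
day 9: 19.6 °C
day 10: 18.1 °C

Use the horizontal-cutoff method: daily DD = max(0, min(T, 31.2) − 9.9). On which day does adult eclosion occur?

Daily DD above 9.9 °C (capped at 21.3): 5.3, 8.2, 21.3, 2.1, 21.3, 2.4, 16.1, 16.7, 9.7, 8.2.
Cumulative: 5.3, 13.5, 34.8, 36.9, 58.2, 60.6, 76.7, 93.4, 103.1, 111.3.
The total first reaches 19 DD on day 3.

day 3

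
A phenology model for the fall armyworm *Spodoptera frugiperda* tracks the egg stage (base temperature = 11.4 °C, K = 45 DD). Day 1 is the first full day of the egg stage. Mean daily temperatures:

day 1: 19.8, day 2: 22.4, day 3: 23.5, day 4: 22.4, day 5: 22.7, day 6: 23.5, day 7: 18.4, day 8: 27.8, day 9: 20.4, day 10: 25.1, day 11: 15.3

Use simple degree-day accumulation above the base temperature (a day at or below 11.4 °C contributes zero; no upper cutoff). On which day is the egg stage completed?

Daily DD above 11.4 °C: 8.4, 11.0, 12.1, 11.0, 11.3, 12.1, 7.0, 16.4, 9.0, 13.7, 3.9.
Cumulative: 8.4, 19.4, 31.5, 42.5, 53.8, 65.9, 72.9, 89.3, 98.3, 112.0, 115.9.
The total first reaches 45 DD on day 5.

day 5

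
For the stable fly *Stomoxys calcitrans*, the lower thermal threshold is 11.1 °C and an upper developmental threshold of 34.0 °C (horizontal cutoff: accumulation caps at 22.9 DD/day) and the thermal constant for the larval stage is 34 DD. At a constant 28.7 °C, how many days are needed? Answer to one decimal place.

Daily accumulation = 28.7 − 11.1 = 17.6 DD/day.
Duration = 34 / 17.6 = 1.932 ≈ 1.9 days.

1.9 days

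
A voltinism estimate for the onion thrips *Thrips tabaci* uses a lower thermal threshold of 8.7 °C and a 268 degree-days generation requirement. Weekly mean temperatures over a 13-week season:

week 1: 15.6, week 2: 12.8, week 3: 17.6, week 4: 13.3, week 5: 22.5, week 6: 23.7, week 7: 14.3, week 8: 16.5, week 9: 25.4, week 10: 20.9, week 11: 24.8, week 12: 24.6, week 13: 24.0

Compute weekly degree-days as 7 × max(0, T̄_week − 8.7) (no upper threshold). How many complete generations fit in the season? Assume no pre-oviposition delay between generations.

3 generations

Weekly DD (7 × max(0, T̄ − 8.7)): 48.3, 28.7, 62.3, 32.2, 96.6, 105.0, 39.2, 54.6, 116.9, 85.4, 112.7, 111.3, 107.1.
Season total = 1000.3 DD.
Complete generations = ⌊1000.3 / 268⌋ = 3.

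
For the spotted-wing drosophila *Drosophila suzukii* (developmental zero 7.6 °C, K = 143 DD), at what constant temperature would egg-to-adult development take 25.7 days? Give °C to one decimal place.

13.2 °C

Required daily accumulation = 143 / 25.7 = 5.564 DD/day.
T = T_base + 5.564 = 7.6 + 5.564 = 13.164 ≈ 13.2 °C.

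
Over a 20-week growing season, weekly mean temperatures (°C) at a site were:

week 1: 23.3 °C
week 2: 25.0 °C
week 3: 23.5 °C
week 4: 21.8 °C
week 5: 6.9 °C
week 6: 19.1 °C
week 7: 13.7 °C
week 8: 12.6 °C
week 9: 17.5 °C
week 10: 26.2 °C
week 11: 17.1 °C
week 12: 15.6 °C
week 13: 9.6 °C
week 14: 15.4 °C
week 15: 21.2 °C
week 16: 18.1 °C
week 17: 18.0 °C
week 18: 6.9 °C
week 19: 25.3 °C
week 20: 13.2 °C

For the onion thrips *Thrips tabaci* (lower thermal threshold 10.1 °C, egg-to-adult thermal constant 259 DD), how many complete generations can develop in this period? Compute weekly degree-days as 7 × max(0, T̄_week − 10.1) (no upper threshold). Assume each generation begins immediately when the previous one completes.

Weekly DD (7 × max(0, T̄ − 10.1)): 92.4, 104.3, 93.8, 81.9, 0.0, 63.0, 25.2, 17.5, 51.8, 112.7, 49.0, 38.5, 0.0, 37.1, 77.7, 56.0, 55.3, 0.0, 106.4, 21.7.
Season total = 1084.3 DD.
Complete generations = ⌊1084.3 / 259⌋ = 4.

4 generations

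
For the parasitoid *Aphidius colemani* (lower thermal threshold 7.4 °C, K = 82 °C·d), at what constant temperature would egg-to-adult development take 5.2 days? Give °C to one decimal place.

Required daily accumulation = 82 / 5.2 = 15.769 DD/day.
T = T_base + 15.769 = 7.4 + 15.769 = 23.169 ≈ 23.2 °C.

23.2 °C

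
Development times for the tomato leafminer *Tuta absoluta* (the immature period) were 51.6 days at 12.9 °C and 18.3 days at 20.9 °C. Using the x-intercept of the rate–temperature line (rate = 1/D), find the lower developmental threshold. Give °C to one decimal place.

8.5 °C

Under the model K = D·(T − T_b), so D₁·(T₁ − T_b) = D₂·(T₂ − T_b).
51.6·(12.9 − T_b) = 18.3·(20.9 − T_b)
T_b = (51.6·12.9 − 18.3·20.9) / (51.6 − 18.3) = 283.17 / 33.3 = 8.504 °C ≈ 8.5 °C.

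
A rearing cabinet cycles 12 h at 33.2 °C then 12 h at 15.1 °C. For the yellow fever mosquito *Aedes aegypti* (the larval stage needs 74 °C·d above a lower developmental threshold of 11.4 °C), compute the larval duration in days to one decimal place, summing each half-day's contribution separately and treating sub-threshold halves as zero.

Day half: max(0, 33.2 − 11.4) × 0.5 = 21.8 × 0.5 = 10.90 DD.
Night half: max(0, 15.1 − 11.4) × 0.5 = 3.7 × 0.5 = 1.85 DD.
Per 24 h: 12.75 DD/day.
Duration = 74 / 12.75 = 5.804 ≈ 5.8 days.

5.8 days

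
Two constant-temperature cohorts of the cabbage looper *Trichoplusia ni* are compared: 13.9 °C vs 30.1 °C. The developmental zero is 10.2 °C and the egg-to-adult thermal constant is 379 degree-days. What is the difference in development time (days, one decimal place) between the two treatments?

83.4 days

At 13.9 °C: 379 / (13.9 − 10.2) = 379 / 3.7 = 102.432 d.
At 30.1 °C: 379 / (30.1 − 10.2) = 379 / 19.9 = 19.045 d.
Difference = |102.432 − 19.045| = 83.387 ≈ 83.4 days.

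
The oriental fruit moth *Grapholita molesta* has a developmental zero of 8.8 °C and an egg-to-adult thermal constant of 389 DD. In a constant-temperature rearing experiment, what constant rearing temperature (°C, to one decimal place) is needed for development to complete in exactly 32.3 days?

20.8 °C

Required daily accumulation = 389 / 32.3 = 12.043 DD/day.
T = T_base + 12.043 = 8.8 + 12.043 = 20.843 ≈ 20.8 °C.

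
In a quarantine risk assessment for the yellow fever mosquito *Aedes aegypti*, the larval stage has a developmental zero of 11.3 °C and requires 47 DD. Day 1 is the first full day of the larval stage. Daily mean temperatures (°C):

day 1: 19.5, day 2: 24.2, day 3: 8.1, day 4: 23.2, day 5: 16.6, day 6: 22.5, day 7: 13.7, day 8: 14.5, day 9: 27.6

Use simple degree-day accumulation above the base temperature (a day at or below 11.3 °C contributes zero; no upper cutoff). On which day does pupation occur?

Daily DD above 11.3 °C: 8.2, 12.9, 0.0, 11.9, 5.3, 11.2, 2.4, 3.2, 16.3.
Cumulative: 8.2, 21.1, 21.1, 33.0, 38.3, 49.5, 51.9, 55.1, 71.4.
The total first reaches 47 DD on day 6.

day 6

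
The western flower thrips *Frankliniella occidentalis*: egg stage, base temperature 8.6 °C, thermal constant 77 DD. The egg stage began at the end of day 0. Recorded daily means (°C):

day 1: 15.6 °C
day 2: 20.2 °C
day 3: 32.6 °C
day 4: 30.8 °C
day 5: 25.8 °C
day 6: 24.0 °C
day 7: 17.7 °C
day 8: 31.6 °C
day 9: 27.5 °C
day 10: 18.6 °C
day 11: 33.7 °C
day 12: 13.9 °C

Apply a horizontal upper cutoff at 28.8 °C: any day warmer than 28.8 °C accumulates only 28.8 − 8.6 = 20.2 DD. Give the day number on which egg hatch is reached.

day 6

Daily DD above 8.6 °C (capped at 20.2): 7.0, 11.6, 20.2, 20.2, 17.2, 15.4, 9.1, 20.2, 18.9, 10.0, 20.2, 5.3.
Cumulative: 7.0, 18.6, 38.8, 59.0, 76.2, 91.6, 100.7, 120.9, 139.8, 149.8, 170.0, 175.3.
The total first reaches 77 DD on day 6.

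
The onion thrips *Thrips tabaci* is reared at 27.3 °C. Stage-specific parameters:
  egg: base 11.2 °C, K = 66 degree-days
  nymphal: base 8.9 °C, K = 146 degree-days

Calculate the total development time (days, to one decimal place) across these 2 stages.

12.0 days

egg: 66 / (27.3 − 11.2) = 66 / 16.1 = 4.099 d.
nymphal: 146 / (27.3 − 8.9) = 146 / 18.4 = 7.935 d.
Sum = 12.034 ≈ 12.0 days.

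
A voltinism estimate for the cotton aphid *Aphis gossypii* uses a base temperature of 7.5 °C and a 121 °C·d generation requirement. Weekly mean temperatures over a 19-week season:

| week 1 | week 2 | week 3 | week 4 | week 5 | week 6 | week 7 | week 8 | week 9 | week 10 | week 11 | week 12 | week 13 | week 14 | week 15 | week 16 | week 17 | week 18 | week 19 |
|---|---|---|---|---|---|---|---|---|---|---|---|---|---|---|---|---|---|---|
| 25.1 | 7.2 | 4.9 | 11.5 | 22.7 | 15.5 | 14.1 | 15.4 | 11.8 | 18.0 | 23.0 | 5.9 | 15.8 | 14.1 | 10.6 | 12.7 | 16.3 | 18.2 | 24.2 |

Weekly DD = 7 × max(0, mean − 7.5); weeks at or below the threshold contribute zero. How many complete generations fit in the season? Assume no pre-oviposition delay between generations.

Weekly DD (7 × max(0, T̄ − 7.5)): 123.2, 0.0, 0.0, 28.0, 106.4, 56.0, 46.2, 55.3, 30.1, 73.5, 108.5, 0.0, 58.1, 46.2, 21.7, 36.4, 61.6, 74.9, 116.9.
Season total = 1043.0 DD.
Complete generations = ⌊1043.0 / 121⌋ = 8.

8 generations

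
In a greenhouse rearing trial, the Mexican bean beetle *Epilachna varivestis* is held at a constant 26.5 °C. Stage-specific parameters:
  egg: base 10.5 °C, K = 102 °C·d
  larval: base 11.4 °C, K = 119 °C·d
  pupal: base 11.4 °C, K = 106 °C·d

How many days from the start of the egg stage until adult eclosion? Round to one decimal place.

egg: 102 / (26.5 − 10.5) = 102 / 16.0 = 6.375 d.
larval: 119 / (26.5 − 11.4) = 119 / 15.1 = 7.881 d.
pupal: 106 / (26.5 − 11.4) = 106 / 15.1 = 7.020 d.
Sum = 21.276 ≈ 21.3 days.

21.3 days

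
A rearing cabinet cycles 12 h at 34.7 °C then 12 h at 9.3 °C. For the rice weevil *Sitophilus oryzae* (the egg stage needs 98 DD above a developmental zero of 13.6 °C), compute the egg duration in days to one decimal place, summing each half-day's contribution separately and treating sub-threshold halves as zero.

Day half: max(0, 34.7 − 13.6) × 0.5 = 21.1 × 0.5 = 10.55 DD.
Night half: max(0, 9.3 − 13.6) × 0.5 = 0.0 × 0.5 = 0.00 DD.
Per 24 h: 10.55 DD/day.
Duration = 98 / 10.55 = 9.289 ≈ 9.3 days.

9.3 days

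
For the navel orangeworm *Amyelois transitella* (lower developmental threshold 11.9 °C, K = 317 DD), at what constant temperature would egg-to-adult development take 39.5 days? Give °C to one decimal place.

19.9 °C

Required daily accumulation = 317 / 39.5 = 8.025 DD/day.
T = T_base + 8.025 = 11.9 + 8.025 = 19.925 ≈ 19.9 °C.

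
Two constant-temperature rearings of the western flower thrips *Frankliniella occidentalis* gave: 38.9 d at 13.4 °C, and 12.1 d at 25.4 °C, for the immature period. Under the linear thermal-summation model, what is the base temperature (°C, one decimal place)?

8.0 °C

Under the model K = D·(T − T_b), so D₁·(T₁ − T_b) = D₂·(T₂ − T_b).
38.9·(13.4 − T_b) = 12.1·(25.4 − T_b)
T_b = (38.9·13.4 − 12.1·25.4) / (38.9 − 12.1) = 213.92 / 26.8 = 7.982 °C ≈ 8.0 °C.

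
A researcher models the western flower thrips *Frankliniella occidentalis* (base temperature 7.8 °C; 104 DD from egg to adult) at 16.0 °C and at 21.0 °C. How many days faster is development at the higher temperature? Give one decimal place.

At 16.0 °C: 104 / (16.0 − 7.8) = 104 / 8.2 = 12.683 d.
At 21.0 °C: 104 / (21.0 − 7.8) = 104 / 13.2 = 7.879 d.
Difference = |12.683 − 7.879| = 4.804 ≈ 4.8 days.

4.8 days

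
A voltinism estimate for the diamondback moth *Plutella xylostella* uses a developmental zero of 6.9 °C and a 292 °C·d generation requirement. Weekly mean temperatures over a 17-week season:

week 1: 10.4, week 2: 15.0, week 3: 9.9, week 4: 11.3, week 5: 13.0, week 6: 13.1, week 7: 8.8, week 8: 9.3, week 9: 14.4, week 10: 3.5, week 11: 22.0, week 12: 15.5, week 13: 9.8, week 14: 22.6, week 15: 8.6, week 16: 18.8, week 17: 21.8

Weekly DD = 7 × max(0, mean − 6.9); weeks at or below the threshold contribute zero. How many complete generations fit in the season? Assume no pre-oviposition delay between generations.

Weekly DD (7 × max(0, T̄ − 6.9)): 24.5, 56.7, 21.0, 30.8, 42.7, 43.4, 13.3, 16.8, 52.5, 0.0, 105.7, 60.2, 20.3, 109.9, 11.9, 83.3, 104.3.
Season total = 797.3 DD.
Complete generations = ⌊797.3 / 292⌋ = 2.

2 generations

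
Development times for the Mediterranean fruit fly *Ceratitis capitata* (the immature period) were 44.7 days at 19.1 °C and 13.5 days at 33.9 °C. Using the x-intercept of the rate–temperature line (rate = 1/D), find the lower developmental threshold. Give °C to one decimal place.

12.7 °C

Under the model K = D·(T − T_b), so D₁·(T₁ − T_b) = D₂·(T₂ − T_b).
44.7·(19.1 − T_b) = 13.5·(33.9 − T_b)
T_b = (44.7·19.1 − 13.5·33.9) / (44.7 − 13.5) = 396.12 / 31.2 = 12.696 °C ≈ 12.7 °C.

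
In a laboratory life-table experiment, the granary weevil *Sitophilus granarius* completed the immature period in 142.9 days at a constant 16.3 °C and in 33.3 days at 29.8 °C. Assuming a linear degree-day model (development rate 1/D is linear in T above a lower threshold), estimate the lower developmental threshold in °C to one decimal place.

Under the model K = D·(T − T_b), so D₁·(T₁ − T_b) = D₂·(T₂ − T_b).
142.9·(16.3 − T_b) = 33.3·(29.8 − T_b)
T_b = (142.9·16.3 − 33.3·29.8) / (142.9 − 33.3) = 1336.93 / 109.6 = 12.198 °C ≈ 12.2 °C.

12.2 °C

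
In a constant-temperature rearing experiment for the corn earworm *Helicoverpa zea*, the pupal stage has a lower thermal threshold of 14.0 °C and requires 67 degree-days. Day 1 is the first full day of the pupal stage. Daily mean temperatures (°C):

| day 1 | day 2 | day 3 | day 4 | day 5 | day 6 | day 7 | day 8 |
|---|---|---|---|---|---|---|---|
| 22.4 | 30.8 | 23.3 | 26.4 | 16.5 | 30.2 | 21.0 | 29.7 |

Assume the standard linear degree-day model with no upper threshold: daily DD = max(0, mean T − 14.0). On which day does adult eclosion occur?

day 7

Daily DD above 14.0 °C: 8.4, 16.8, 9.3, 12.4, 2.5, 16.2, 7.0, 15.7.
Cumulative: 8.4, 25.2, 34.5, 46.9, 49.4, 65.6, 72.6, 88.3.
The total first reaches 67 DD on day 7.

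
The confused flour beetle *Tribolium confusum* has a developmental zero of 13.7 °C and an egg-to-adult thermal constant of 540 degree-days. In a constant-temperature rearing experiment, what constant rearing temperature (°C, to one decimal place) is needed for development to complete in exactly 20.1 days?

40.6 °C

Required daily accumulation = 540 / 20.1 = 26.866 DD/day.
T = T_base + 26.866 = 13.7 + 26.866 = 40.566 ≈ 40.6 °C.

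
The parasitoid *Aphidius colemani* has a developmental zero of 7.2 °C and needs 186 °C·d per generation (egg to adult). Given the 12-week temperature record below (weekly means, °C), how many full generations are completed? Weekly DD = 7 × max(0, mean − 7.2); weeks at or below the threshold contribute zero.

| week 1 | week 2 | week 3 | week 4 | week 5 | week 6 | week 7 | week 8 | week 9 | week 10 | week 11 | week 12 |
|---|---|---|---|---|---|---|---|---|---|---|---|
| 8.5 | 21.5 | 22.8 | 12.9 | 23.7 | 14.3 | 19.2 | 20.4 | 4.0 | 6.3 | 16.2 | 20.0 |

Weekly DD (7 × max(0, T̄ − 7.2)): 9.1, 100.1, 109.2, 39.9, 115.5, 49.7, 84.0, 92.4, 0.0, 0.0, 63.0, 89.6.
Season total = 752.5 DD.
Complete generations = ⌊752.5 / 186⌋ = 4.

4 generations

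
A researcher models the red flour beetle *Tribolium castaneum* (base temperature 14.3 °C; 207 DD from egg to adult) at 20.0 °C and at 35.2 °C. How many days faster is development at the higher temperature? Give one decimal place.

At 20.0 °C: 207 / (20.0 − 14.3) = 207 / 5.7 = 36.316 d.
At 35.2 °C: 207 / (35.2 − 14.3) = 207 / 20.9 = 9.904 d.
Difference = |36.316 − 9.904| = 26.411 ≈ 26.4 days.

26.4 days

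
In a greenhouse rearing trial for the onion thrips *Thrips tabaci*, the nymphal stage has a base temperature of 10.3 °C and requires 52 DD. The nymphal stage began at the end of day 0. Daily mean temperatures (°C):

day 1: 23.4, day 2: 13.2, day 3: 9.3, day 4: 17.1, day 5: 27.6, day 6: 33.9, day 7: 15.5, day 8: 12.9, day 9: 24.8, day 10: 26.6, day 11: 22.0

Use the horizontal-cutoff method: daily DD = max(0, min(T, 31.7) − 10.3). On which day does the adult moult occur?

Daily DD above 10.3 °C (capped at 21.4): 13.1, 2.9, 0.0, 6.8, 17.3, 21.4, 5.2, 2.6, 14.5, 16.3, 11.7.
Cumulative: 13.1, 16.0, 16.0, 22.8, 40.1, 61.5, 66.7, 69.3, 83.8, 100.1, 111.8.
The total first reaches 52 DD on day 6.

day 6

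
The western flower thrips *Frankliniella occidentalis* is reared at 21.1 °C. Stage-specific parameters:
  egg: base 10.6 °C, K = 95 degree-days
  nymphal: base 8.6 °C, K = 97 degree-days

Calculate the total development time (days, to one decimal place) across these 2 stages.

16.8 days

egg: 95 / (21.1 − 10.6) = 95 / 10.5 = 9.048 d.
nymphal: 97 / (21.1 − 8.6) = 97 / 12.5 = 7.760 d.
Sum = 16.808 ≈ 16.8 days.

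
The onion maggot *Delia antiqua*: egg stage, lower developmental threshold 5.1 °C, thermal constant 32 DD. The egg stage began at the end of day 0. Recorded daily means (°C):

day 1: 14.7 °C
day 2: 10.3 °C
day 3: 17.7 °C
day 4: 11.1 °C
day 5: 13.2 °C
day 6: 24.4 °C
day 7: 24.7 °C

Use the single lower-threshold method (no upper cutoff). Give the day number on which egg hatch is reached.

day 4

Daily DD above 5.1 °C: 9.6, 5.2, 12.6, 6.0, 8.1, 19.3, 19.6.
Cumulative: 9.6, 14.8, 27.4, 33.4, 41.5, 60.8, 80.4.
The total first reaches 32 DD on day 4.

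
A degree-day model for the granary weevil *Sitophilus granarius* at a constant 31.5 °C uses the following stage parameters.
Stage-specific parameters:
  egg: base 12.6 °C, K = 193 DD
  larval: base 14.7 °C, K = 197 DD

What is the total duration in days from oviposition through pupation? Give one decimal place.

21.9 days

egg: 193 / (31.5 − 12.6) = 193 / 18.9 = 10.212 d.
larval: 197 / (31.5 − 14.7) = 197 / 16.8 = 11.726 d.
Sum = 21.938 ≈ 21.9 days.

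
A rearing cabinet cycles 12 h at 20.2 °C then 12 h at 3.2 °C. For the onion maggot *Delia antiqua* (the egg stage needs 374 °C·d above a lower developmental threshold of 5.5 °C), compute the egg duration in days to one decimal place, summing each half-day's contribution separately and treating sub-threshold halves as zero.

Day half: max(0, 20.2 − 5.5) × 0.5 = 14.7 × 0.5 = 7.35 DD.
Night half: max(0, 3.2 − 5.5) × 0.5 = 0.0 × 0.5 = 0.00 DD.
Per 24 h: 7.35 DD/day.
Duration = 374 / 7.35 = 50.884 ≈ 50.9 days.

50.9 days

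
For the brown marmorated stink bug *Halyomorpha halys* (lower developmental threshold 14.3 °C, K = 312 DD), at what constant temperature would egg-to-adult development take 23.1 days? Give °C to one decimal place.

Required daily accumulation = 312 / 23.1 = 13.506 DD/day.
T = T_base + 13.506 = 14.3 + 13.506 = 27.806 ≈ 27.8 °C.

27.8 °C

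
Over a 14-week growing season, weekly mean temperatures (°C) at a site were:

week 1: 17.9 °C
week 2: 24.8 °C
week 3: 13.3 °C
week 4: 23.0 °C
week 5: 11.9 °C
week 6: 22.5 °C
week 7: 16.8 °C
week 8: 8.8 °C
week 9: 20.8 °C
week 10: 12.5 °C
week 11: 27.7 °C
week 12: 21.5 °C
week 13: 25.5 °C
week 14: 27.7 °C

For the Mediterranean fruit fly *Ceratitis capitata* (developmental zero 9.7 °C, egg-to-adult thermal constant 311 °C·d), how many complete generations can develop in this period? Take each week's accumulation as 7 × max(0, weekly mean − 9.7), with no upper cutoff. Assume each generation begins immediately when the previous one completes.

Weekly DD (7 × max(0, T̄ − 9.7)): 57.4, 105.7, 25.2, 93.1, 15.4, 89.6, 49.7, 0.0, 77.7, 19.6, 126.0, 82.6, 110.6, 126.0.
Season total = 978.6 DD.
Complete generations = ⌊978.6 / 311⌋ = 3.

3 generations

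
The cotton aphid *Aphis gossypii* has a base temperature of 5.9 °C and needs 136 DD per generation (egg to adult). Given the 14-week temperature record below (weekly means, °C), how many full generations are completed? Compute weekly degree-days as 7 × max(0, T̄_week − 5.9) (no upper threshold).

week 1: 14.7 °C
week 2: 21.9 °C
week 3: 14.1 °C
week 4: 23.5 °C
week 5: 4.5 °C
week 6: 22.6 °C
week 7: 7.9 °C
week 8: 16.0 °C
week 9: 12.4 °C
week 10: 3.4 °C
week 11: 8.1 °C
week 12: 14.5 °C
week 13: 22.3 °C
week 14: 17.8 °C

6 generations

Weekly DD (7 × max(0, T̄ − 5.9)): 61.6, 112.0, 57.4, 123.2, 0.0, 116.9, 14.0, 70.7, 45.5, 0.0, 15.4, 60.2, 114.8, 83.3.
Season total = 875.0 DD.
Complete generations = ⌊875.0 / 136⌋ = 6.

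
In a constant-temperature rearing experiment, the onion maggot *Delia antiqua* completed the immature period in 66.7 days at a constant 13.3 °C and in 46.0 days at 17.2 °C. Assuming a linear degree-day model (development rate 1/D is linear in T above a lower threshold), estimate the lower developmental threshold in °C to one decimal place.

4.6 °C

Under the model K = D·(T − T_b), so D₁·(T₁ − T_b) = D₂·(T₂ − T_b).
66.7·(13.3 − T_b) = 46.0·(17.2 − T_b)
T_b = (66.7·13.3 − 46.0·17.2) / (66.7 − 46.0) = 95.91 / 20.7 = 4.633 °C ≈ 4.6 °C.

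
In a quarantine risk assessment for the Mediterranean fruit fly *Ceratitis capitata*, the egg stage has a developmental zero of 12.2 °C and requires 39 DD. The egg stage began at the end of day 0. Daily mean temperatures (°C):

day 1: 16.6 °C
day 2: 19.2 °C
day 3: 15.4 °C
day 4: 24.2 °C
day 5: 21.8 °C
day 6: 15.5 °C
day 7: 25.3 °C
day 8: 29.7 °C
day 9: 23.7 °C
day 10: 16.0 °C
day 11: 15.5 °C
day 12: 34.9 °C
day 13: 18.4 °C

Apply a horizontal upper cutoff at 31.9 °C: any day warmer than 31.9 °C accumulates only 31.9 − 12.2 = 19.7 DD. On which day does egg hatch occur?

day 6

Daily DD above 12.2 °C (capped at 19.7): 4.4, 7.0, 3.2, 12.0, 9.6, 3.3, 13.1, 17.5, 11.5, 3.8, 3.3, 19.7, 6.2.
Cumulative: 4.4, 11.4, 14.6, 26.6, 36.2, 39.5, 52.6, 70.1, 81.6, 85.4, 88.7, 108.4, 114.6.
The total first reaches 39 DD on day 6.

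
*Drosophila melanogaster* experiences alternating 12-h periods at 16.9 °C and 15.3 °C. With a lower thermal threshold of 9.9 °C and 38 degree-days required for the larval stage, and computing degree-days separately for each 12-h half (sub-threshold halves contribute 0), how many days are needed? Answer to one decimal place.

6.1 days

Day half: max(0, 16.9 − 9.9) × 0.5 = 7.0 × 0.5 = 3.50 DD.
Night half: max(0, 15.3 − 9.9) × 0.5 = 5.4 × 0.5 = 2.70 DD.
Per 24 h: 6.20 DD/day.
Duration = 38 / 6.20 = 6.129 ≈ 6.1 days.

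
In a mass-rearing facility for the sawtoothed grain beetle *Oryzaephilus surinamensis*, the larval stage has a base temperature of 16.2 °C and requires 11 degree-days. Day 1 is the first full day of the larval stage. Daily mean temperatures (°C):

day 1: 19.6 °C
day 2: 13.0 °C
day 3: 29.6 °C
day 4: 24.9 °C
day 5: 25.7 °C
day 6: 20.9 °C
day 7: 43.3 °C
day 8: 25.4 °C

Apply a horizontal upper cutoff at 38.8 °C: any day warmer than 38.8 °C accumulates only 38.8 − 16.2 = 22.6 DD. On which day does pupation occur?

Daily DD above 16.2 °C (capped at 22.6): 3.4, 0.0, 13.4, 8.7, 9.5, 4.7, 22.6, 9.2.
Cumulative: 3.4, 3.4, 16.8, 25.5, 35.0, 39.7, 62.3, 71.5.
The total first reaches 11 DD on day 3.

day 3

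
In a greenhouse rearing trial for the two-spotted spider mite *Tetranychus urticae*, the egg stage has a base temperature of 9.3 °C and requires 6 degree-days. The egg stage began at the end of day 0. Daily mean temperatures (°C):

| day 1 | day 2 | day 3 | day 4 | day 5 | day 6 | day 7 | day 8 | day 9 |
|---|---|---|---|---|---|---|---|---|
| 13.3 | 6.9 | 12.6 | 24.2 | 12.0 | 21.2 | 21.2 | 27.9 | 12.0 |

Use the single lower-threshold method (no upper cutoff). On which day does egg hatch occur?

day 3

Daily DD above 9.3 °C: 4.0, 0.0, 3.3, 14.9, 2.7, 11.9, 11.9, 18.6, 2.7.
Cumulative: 4.0, 4.0, 7.3, 22.2, 24.9, 36.8, 48.7, 67.3, 70.0.
The total first reaches 6 DD on day 3.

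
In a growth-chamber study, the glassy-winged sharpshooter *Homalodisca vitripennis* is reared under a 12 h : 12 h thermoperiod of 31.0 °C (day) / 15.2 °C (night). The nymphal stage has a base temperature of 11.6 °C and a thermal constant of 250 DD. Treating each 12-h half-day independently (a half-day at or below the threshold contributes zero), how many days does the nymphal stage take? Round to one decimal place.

21.7 days

Day half: max(0, 31.0 − 11.6) × 0.5 = 19.4 × 0.5 = 9.70 DD.
Night half: max(0, 15.2 − 11.6) × 0.5 = 3.6 × 0.5 = 1.80 DD.
Per 24 h: 11.50 DD/day.
Duration = 250 / 11.50 = 21.739 ≈ 21.7 days.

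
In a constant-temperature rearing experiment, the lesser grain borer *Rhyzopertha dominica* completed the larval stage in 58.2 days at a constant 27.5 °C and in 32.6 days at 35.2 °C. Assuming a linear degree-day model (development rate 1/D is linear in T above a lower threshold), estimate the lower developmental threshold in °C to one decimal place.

17.7 °C

Under the model K = D·(T − T_b), so D₁·(T₁ − T_b) = D₂·(T₂ − T_b).
58.2·(27.5 − T_b) = 32.6·(35.2 − T_b)
T_b = (58.2·27.5 − 32.6·35.2) / (58.2 − 32.6) = 452.98 / 25.6 = 17.695 °C ≈ 17.7 °C.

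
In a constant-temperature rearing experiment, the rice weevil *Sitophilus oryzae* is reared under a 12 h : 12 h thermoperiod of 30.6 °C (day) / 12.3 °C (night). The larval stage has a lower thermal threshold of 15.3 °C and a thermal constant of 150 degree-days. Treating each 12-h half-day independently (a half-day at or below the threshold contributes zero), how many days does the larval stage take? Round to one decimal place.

Day half: max(0, 30.6 − 15.3) × 0.5 = 15.3 × 0.5 = 7.65 DD.
Night half: max(0, 12.3 − 15.3) × 0.5 = 0.0 × 0.5 = 0.00 DD.
Per 24 h: 7.65 DD/day.
Duration = 150 / 7.65 = 19.608 ≈ 19.6 days.

19.6 days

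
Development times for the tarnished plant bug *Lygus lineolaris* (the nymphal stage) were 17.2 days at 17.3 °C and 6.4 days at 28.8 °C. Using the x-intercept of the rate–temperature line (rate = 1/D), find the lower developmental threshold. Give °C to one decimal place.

10.5 °C

Linear rate model ⇒ the product D·(T − T_b) is constant across temperatures.
17.2·(17.3 − T_b) = 6.4·(28.8 − T_b)
T_b = (17.2·17.3 − 6.4·28.8) / (17.2 − 6.4) = 113.24 / 10.8 = 10.485 °C ≈ 10.5 °C.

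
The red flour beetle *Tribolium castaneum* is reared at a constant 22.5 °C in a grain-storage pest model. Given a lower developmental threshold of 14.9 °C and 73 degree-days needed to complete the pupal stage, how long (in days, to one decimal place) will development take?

9.6 days

Daily accumulation = 22.5 − 14.9 = 7.6 DD/day.
Duration = 73 / 7.6 = 9.605 ≈ 9.6 days.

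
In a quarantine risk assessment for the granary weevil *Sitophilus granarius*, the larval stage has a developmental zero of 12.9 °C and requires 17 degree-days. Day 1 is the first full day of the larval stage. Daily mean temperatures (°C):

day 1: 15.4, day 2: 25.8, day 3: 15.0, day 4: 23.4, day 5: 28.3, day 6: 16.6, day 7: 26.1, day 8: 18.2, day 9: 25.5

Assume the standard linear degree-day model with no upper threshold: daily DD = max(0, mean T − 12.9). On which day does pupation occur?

day 3

Daily DD above 12.9 °C: 2.5, 12.9, 2.1, 10.5, 15.4, 3.7, 13.2, 5.3, 12.6.
Cumulative: 2.5, 15.4, 17.5, 28.0, 43.4, 47.1, 60.3, 65.6, 78.2.
The total first reaches 17 DD on day 3.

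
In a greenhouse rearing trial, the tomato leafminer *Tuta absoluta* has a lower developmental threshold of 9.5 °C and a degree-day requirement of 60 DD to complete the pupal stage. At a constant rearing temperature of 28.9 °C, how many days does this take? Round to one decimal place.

Daily accumulation = 28.9 − 9.5 = 19.4 DD/day.
Duration = 60 / 19.4 = 3.093 ≈ 3.1 days.

3.1 days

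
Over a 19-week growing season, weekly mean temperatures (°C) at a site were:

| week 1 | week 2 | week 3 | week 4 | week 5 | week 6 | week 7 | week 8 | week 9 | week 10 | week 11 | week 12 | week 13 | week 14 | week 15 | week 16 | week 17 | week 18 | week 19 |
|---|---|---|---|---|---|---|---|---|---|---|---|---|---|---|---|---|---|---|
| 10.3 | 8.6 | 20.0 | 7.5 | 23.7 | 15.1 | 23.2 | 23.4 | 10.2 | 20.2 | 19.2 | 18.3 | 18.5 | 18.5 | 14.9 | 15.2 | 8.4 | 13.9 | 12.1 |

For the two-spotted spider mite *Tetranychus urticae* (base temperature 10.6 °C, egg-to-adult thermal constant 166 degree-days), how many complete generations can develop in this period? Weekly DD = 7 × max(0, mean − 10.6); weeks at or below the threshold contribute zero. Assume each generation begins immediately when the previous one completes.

Weekly DD (7 × max(0, T̄ − 10.6)): 0.0, 0.0, 65.8, 0.0, 91.7, 31.5, 88.2, 89.6, 0.0, 67.2, 60.2, 53.9, 55.3, 55.3, 30.1, 32.2, 0.0, 23.1, 10.5.
Season total = 754.6 DD.
Complete generations = ⌊754.6 / 166⌋ = 4.

4 generations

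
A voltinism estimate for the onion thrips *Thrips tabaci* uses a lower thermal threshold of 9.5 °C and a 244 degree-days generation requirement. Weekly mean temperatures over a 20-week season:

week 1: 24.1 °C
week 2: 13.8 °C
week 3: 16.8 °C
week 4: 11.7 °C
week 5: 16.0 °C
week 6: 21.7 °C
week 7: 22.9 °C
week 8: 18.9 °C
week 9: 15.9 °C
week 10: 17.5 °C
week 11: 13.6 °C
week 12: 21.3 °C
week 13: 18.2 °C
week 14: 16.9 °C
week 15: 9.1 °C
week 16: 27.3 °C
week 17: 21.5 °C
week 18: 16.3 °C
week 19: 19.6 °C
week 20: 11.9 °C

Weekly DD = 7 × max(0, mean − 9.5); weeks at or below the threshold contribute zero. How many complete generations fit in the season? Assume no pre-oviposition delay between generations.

Weekly DD (7 × max(0, T̄ − 9.5)): 102.2, 30.1, 51.1, 15.4, 45.5, 85.4, 93.8, 65.8, 44.8, 56.0, 28.7, 82.6, 60.9, 51.8, 0.0, 124.6, 84.0, 47.6, 70.7, 16.8.
Season total = 1157.8 DD.
Complete generations = ⌊1157.8 / 244⌋ = 4.

4 generations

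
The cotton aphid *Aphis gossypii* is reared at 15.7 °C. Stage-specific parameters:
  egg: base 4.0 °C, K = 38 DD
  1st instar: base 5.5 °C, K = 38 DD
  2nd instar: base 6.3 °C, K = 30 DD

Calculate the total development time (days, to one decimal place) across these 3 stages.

egg: 38 / (15.7 − 4.0) = 38 / 11.7 = 3.248 d.
1st instar: 38 / (15.7 − 5.5) = 38 / 10.2 = 3.725 d.
2nd instar: 30 / (15.7 − 6.3) = 30 / 9.4 = 3.191 d.
Sum = 10.165 ≈ 10.2 days.

10.2 days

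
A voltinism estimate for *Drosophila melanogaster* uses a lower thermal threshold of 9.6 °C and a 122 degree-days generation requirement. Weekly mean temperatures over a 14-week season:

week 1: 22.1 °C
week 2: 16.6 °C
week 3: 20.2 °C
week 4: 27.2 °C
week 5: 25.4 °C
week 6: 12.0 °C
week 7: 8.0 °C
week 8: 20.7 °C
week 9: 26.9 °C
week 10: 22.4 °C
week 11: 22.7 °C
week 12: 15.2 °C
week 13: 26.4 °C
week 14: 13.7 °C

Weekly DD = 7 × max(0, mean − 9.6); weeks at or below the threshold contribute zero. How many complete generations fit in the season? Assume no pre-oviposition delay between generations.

Weekly DD (7 × max(0, T̄ − 9.6)): 87.5, 49.0, 74.2, 123.2, 110.6, 16.8, 0.0, 77.7, 121.1, 89.6, 91.7, 39.2, 117.6, 28.7.
Season total = 1026.9 DD.
Complete generations = ⌊1026.9 / 122⌋ = 8.

8 generations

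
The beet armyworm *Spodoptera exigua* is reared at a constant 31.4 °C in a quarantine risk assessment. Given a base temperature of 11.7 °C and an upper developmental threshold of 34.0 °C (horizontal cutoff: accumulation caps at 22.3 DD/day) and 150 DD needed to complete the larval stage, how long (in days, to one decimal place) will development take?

Daily accumulation = 31.4 − 11.7 = 19.7 DD/day.
Duration = 150 / 19.7 = 7.614 ≈ 7.6 days.

7.6 days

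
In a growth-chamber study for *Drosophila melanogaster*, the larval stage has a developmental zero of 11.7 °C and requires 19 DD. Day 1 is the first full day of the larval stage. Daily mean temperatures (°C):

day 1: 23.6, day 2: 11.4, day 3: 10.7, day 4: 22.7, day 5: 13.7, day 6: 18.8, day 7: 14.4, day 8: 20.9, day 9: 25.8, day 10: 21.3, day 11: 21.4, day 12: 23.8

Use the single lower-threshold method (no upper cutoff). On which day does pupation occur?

day 4

Daily DD above 11.7 °C: 11.9, 0.0, 0.0, 11.0, 2.0, 7.1, 2.7, 9.2, 14.1, 9.6, 9.7, 12.1.
Cumulative: 11.9, 11.9, 11.9, 22.9, 24.9, 32.0, 34.7, 43.9, 58.0, 67.6, 77.3, 89.4.
The total first reaches 19 DD on day 4.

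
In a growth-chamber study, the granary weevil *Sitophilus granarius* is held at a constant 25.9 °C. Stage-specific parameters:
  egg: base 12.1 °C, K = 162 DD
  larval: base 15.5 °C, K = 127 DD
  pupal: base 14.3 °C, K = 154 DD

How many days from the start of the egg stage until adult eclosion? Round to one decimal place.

egg: 162 / (25.9 − 12.1) = 162 / 13.8 = 11.739 d.
larval: 127 / (25.9 − 15.5) = 127 / 10.4 = 12.212 d.
pupal: 154 / (25.9 − 14.3) = 154 / 11.6 = 13.276 d.
Sum = 37.227 ≈ 37.2 days.

37.2 days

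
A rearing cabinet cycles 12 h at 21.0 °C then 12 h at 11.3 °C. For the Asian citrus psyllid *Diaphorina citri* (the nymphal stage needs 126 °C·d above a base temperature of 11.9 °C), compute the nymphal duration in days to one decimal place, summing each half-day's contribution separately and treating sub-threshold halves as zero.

27.7 days

Day half: max(0, 21.0 − 11.9) × 0.5 = 9.1 × 0.5 = 4.55 DD.
Night half: max(0, 11.3 − 11.9) × 0.5 = 0.0 × 0.5 = 0.00 DD.
Per 24 h: 4.55 DD/day.
Duration = 126 / 4.55 = 27.692 ≈ 27.7 days.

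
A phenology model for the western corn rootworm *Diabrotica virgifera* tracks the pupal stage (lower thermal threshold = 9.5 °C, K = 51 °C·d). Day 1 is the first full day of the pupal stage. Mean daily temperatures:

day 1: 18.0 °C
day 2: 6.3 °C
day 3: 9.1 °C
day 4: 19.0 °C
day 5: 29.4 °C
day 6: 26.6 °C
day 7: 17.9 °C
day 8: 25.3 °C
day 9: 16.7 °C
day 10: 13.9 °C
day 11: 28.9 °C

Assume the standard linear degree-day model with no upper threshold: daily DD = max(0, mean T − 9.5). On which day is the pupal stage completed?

Daily DD above 9.5 °C: 8.5, 0.0, 0.0, 9.5, 19.9, 17.1, 8.4, 15.8, 7.2, 4.4, 19.4.
Cumulative: 8.5, 8.5, 8.5, 18.0, 37.9, 55.0, 63.4, 79.2, 86.4, 90.8, 110.2.
The total first reaches 51 DD on day 6.

day 6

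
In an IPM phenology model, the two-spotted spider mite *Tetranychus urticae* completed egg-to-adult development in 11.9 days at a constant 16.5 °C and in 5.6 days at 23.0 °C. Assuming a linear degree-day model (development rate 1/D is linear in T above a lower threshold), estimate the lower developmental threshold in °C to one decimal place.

10.7 °C

Under the model K = D·(T − T_b), so D₁·(T₁ − T_b) = D₂·(T₂ − T_b).
11.9·(16.5 − T_b) = 5.6·(23.0 − T_b)
T_b = (11.9·16.5 − 5.6·23.0) / (11.9 − 5.6) = 67.55 / 6.3 = 10.722 °C ≈ 10.7 °C.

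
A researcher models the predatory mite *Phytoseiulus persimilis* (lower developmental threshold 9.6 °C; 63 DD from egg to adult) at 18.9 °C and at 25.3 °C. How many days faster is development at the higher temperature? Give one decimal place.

2.8 days

At 18.9 °C: 63 / (18.9 − 9.6) = 63 / 9.3 = 6.774 d.
At 25.3 °C: 63 / (25.3 − 9.6) = 63 / 15.7 = 4.013 d.
Difference = |6.774 − 4.013| = 2.761 ≈ 2.8 days.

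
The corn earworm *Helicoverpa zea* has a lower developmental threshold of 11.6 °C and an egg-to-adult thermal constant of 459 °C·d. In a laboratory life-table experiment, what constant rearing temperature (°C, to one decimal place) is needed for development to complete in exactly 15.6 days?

Required daily accumulation = 459 / 15.6 = 29.423 DD/day.
T = T_base + 29.423 = 11.6 + 29.423 = 41.023 ≈ 41.0 °C.

41.0 °C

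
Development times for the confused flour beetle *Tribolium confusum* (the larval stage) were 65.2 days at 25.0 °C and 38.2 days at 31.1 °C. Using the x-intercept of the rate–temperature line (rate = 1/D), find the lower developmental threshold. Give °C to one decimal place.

Equal thermal constants: D₁(T₁ − T_b) = D₂(T₂ − T_b).
65.2·(25.0 − T_b) = 38.2·(31.1 − T_b)
T_b = (65.2·25.0 − 38.2·31.1) / (65.2 − 38.2) = 441.98 / 27.0 = 16.370 °C ≈ 16.4 °C.

16.4 °C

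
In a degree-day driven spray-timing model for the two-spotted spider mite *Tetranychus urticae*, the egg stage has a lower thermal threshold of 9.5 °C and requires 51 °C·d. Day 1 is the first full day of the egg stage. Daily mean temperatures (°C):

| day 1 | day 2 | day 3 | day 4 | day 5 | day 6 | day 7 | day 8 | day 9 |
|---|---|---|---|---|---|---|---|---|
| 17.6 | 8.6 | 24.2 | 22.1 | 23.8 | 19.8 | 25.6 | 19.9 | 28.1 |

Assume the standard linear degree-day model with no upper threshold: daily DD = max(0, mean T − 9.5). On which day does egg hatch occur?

day 6

Daily DD above 9.5 °C: 8.1, 0.0, 14.7, 12.6, 14.3, 10.3, 16.1, 10.4, 18.6.
Cumulative: 8.1, 8.1, 22.8, 35.4, 49.7, 60.0, 76.1, 86.5, 105.1.
The total first reaches 51 DD on day 6.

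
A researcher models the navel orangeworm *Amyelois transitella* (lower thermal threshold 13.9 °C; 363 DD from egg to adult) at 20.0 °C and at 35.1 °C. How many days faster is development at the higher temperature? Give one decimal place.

42.4 days

At 20.0 °C: 363 / (20.0 − 13.9) = 363 / 6.1 = 59.508 d.
At 35.1 °C: 363 / (35.1 − 13.9) = 363 / 21.2 = 17.123 d.
Difference = |59.508 − 17.123| = 42.386 ≈ 42.4 days.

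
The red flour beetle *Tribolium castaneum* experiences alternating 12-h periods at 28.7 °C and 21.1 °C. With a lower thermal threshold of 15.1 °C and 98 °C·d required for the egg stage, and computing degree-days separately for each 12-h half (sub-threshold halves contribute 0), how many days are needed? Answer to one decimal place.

Day half: max(0, 28.7 − 15.1) × 0.5 = 13.6 × 0.5 = 6.80 DD.
Night half: max(0, 21.1 − 15.1) × 0.5 = 6.0 × 0.5 = 3.00 DD.
Per 24 h: 9.80 DD/day.
Duration = 98 / 9.80 = 10.000 ≈ 10.0 days.

10.0 days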